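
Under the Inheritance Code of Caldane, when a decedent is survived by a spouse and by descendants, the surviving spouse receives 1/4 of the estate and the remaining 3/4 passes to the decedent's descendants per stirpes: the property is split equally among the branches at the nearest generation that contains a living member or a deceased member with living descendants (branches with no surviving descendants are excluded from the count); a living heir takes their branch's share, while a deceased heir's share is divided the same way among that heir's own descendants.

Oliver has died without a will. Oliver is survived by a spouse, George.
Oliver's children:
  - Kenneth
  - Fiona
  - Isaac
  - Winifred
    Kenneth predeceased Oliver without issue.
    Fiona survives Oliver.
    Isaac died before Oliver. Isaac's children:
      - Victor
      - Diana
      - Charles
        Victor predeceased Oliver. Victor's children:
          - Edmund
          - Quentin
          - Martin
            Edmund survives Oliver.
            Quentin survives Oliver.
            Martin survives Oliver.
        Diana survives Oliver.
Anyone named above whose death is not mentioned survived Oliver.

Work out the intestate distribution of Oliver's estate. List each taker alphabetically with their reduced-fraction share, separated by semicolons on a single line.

George, as surviving spouse, takes 1/4.
The remaining 3/4 passes to Oliver's descendants per stirpes.
Kenneth left no surviving issue, so that branch lapses and is disregarded.
The 3/4 is divided into 3 equal shares of 1/4 among Fiona, Isaac, Winifred.
Fiona is living and takes 1/4.
Isaac predeceased; the 1/4 allotted to Isaac's branch passes to Isaac's issue by representation.
The 1/4 is divided into 3 equal shares of 1/12 among Victor, Diana, Charles.
Victor predeceased; the 1/12 allotted to Victor's branch passes to Victor's issue by representation.
The 1/12 is divided into 3 equal shares of 1/36 among Edmund, Quentin, Martin.
Edmund is living and takes 1/36.
Quentin is living and takes 1/36.
Martin is living and takes 1/36.
Diana is living and takes 1/12.
Charles is living and takes 1/12.
Winifred is living and takes 1/4.

Charles 1/12; Diana 1/12; Edmund 1/36; Fiona 1/4; George 1/4; Martin 1/36; Quentin 1/36; Winifred 1/4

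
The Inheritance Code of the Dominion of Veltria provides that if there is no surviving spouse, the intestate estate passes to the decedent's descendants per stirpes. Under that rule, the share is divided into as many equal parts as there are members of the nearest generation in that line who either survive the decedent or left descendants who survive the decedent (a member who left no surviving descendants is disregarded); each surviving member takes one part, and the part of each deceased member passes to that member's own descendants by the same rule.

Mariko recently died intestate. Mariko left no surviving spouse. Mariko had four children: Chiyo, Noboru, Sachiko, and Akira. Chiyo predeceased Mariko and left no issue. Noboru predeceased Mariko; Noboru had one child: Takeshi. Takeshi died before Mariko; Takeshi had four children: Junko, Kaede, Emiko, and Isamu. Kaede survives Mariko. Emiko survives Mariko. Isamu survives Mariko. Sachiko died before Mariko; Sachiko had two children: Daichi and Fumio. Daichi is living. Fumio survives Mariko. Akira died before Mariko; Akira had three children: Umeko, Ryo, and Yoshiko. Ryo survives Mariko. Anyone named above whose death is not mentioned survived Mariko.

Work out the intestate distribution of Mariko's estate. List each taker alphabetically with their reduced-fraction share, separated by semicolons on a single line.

There is no surviving spouse, so the entire estate passes to Mariko's descendants per stirpes.
Chiyo left no surviving issue, so that branch lapses and is disregarded.
The estate is divided into 3 equal shares of 1/3 among Noboru, Sachiko, Akira.
Noboru predeceased; the 1/3 allotted to Noboru's branch passes to Noboru's issue by representation.
Takeshi's line is the sole branch at this level, so the full 1/3 passes to Takeshi's issue by representation.
The 1/3 is divided into 4 equal shares of 1/12 among Junko, Kaede, Emiko, Isamu.
Junko is living and takes 1/12.
Kaede is living and takes 1/12.
Emiko is living and takes 1/12.
Isamu is living and takes 1/12.
Sachiko predeceased; the 1/3 allotted to Sachiko's branch passes to Sachiko's issue by representation.
The 1/3 is divided into 2 equal shares of 1/6 among Daichi, Fumio.
Daichi is living and takes 1/6.
Fumio is living and takes 1/6.
Akira predeceased; the 1/3 allotted to Akira's branch passes to Akira's issue by representation.
The 1/3 is divided into 3 equal shares of 1/9 among Umeko, Ryo, Yoshiko.
Umeko is living and takes 1/9.
Ryo is living and takes 1/9.
Yoshiko is living and takes 1/9.

Daichi 1/6; Emiko 1/12; Fumio 1/6; Isamu 1/12; Junko 1/12; Kaede 1/12; Ryo 1/9; Umeko 1/9; Yoshiko 1/9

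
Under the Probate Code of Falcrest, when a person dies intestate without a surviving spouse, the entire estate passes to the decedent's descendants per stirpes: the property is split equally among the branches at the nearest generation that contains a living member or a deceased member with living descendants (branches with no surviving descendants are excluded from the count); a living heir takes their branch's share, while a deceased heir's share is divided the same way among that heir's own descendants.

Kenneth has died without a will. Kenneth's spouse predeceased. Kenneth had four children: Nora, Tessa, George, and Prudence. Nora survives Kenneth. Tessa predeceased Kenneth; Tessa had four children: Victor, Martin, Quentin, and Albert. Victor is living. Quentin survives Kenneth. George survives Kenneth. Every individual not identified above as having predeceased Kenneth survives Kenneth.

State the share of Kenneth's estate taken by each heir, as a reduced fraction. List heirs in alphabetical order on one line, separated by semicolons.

There is no surviving spouse, so the entire estate passes to Kenneth's descendants per stirpes.
The estate is divided into 4 equal shares of 1/4 among Nora, Tessa, George, Prudence.
Nora is living and takes 1/4.
Tessa predeceased; the 1/4 allotted to Tessa's branch passes to Tessa's issue by representation.
The 1/4 is divided into 4 equal shares of 1/16 among Victor, Martin, Quentin, Albert.
Victor is living and takes 1/16.
Martin is living and takes 1/16.
Quentin is living and takes 1/16.
Albert is living and takes 1/16.
George is living and takes 1/4.
Prudence is living and takes 1/4.

Albert 1/16; George 1/4; Martin 1/16; Nora 1/4; Prudence 1/4; Quentin 1/16; Victor 1/16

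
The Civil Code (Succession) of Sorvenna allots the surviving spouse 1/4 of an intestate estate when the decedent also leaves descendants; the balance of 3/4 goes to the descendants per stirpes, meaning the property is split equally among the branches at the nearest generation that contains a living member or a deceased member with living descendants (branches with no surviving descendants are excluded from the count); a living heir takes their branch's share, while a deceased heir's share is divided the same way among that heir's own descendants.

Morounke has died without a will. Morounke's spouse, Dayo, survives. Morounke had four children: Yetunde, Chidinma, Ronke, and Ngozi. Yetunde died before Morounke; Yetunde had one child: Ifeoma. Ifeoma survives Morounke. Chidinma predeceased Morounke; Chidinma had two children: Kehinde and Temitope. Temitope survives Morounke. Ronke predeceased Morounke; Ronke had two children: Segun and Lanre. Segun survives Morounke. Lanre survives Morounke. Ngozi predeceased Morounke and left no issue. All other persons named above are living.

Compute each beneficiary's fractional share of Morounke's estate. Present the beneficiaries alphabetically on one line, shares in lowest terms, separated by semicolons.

Dayo 1/4; Ifeoma 1/4; Kehinde 1/8; Lanre 1/8; Segun 1/8; Temitope 1/8

Dayo, as surviving spouse, takes 1/4.
The remaining 3/4 passes to Morounke's descendants per stirpes.
Ngozi left no surviving issue, so that branch lapses and is disregarded.
The 3/4 is divided into 3 equal shares of 1/4 among Yetunde, Chidinma, Ronke.
Yetunde predeceased; the 1/4 allotted to Yetunde's branch passes to Yetunde's issue by representation.
Ifeoma is the sole taker at this level and receives the full 1/4.
Chidinma predeceased; the 1/4 allotted to Chidinma's branch passes to Chidinma's issue by representation.
The 1/4 is divided into 2 equal shares of 1/8 among Kehinde, Temitope.
Kehinde is living and takes 1/8.
Temitope is living and takes 1/8.
Ronke predeceased; the 1/4 allotted to Ronke's branch passes to Ronke's issue by representation.
The 1/4 is divided into 2 equal shares of 1/8 among Segun, Lanre.
Segun is living and takes 1/8.
Lanre is living and takes 1/8.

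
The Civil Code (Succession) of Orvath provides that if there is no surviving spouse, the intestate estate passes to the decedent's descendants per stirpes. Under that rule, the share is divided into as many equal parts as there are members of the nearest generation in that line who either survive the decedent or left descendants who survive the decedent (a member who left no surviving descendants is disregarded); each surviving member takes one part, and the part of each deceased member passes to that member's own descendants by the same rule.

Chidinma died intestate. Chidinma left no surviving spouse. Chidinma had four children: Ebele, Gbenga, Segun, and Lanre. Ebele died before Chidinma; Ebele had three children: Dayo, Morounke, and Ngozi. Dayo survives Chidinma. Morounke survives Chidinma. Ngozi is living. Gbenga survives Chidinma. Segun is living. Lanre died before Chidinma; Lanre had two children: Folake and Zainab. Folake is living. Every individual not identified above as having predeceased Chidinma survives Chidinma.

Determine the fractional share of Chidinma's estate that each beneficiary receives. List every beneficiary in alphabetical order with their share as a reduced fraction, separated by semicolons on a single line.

Dayo 1/12; Folake 1/8; Gbenga 1/4; Morounke 1/12; Ngozi 1/12; Segun 1/4; Zainab 1/8

There is no surviving spouse, so the entire estate passes to Chidinma's descendants per stirpes.
The estate is divided into 4 equal shares of 1/4 among Ebele, Gbenga, Segun, Lanre.
Ebele predeceased; the 1/4 allotted to Ebele's branch passes to Ebele's issue by representation.
The 1/4 is divided into 3 equal shares of 1/12 among Dayo, Morounke, Ngozi.
Dayo is living and takes 1/12.
Morounke is living and takes 1/12.
Ngozi is living and takes 1/12.
Gbenga is living and takes 1/4.
Segun is living and takes 1/4.
Lanre predeceased; the 1/4 allotted to Lanre's branch passes to Lanre's issue by representation.
The 1/4 is divided into 2 equal shares of 1/8 among Folake, Zainab.
Folake is living and takes 1/8.
Zainab is living and takes 1/8.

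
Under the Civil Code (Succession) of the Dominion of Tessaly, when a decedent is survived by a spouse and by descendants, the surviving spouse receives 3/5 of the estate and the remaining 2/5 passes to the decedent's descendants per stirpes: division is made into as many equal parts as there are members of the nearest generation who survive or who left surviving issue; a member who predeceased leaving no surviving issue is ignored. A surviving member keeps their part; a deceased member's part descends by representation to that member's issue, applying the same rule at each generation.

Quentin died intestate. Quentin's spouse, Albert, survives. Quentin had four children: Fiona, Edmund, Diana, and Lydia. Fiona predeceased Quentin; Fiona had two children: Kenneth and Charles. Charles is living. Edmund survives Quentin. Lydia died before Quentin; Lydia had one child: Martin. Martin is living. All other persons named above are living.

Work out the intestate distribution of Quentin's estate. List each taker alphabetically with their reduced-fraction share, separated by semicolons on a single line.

Albert, as surviving spouse, takes 3/5.
The remaining 2/5 passes to Quentin's descendants per stirpes.
The 2/5 is divided into 4 equal shares of 1/10 among Fiona, Edmund, Diana, Lydia.
Fiona predeceased; the 1/10 allotted to Fiona's branch passes to Fiona's issue by representation.
The 1/10 is divided into 2 equal shares of 1/20 among Kenneth, Charles.
Kenneth is living and takes 1/20.
Charles is living and takes 1/20.
Edmund is living and takes 1/10.
Diana is living and takes 1/10.
Lydia predeceased; the 1/10 allotted to Lydia's branch passes to Lydia's issue by representation.
Martin is the sole taker at this level and receives the full 1/10.

Albert 3/5; Charles 1/20; Diana 1/10; Edmund 1/10; Kenneth 1/20; Martin 1/10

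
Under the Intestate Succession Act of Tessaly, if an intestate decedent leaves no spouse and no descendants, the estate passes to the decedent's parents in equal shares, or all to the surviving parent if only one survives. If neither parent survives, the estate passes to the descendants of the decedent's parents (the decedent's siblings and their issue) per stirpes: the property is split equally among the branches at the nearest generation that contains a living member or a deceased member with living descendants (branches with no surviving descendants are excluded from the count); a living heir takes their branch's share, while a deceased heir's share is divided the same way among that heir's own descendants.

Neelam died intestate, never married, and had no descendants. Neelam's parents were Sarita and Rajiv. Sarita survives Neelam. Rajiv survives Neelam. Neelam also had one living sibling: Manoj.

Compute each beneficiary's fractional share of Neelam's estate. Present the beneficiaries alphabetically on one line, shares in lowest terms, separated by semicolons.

Both parents survive, so Sarita and Rajiv each take 1/2. The siblings take nothing because a surviving parent has priority.

Rajiv 1/2; Sarita 1/2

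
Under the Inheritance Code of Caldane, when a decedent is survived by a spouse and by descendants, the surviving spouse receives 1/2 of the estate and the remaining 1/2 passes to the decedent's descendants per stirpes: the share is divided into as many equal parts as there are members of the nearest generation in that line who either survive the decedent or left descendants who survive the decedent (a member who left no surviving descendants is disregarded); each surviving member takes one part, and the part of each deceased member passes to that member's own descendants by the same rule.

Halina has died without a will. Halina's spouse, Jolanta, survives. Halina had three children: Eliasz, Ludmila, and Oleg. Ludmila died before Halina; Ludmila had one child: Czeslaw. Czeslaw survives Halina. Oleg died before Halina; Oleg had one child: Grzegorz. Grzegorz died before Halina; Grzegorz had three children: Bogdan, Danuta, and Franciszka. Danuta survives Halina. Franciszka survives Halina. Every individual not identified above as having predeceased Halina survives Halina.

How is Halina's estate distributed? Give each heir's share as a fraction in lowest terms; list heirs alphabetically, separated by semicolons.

Bogdan 1/18; Czeslaw 1/6; Danuta 1/18; Eliasz 1/6; Franciszka 1/18; Jolanta 1/2

Jolanta, as surviving spouse, takes 1/2.
The remaining 1/2 passes to Halina's descendants per stirpes.
The 1/2 is divided into 3 equal shares of 1/6 among Eliasz, Ludmila, Oleg.
Eliasz is living and takes 1/6.
Ludmila predeceased; the 1/6 allotted to Ludmila's branch passes to Ludmila's issue by representation.
Czeslaw is the sole taker at this level and receives the full 1/6.
Oleg predeceased; the 1/6 allotted to Oleg's branch passes to Oleg's issue by representation.
Grzegorz's line is the sole branch at this level, so the full 1/6 passes to Grzegorz's issue by representation.
The 1/6 is divided into 3 equal shares of 1/18 among Bogdan, Danuta, Franciszka.
Bogdan is living and takes 1/18.
Danuta is living and takes 1/18.
Franciszka is living and takes 1/18.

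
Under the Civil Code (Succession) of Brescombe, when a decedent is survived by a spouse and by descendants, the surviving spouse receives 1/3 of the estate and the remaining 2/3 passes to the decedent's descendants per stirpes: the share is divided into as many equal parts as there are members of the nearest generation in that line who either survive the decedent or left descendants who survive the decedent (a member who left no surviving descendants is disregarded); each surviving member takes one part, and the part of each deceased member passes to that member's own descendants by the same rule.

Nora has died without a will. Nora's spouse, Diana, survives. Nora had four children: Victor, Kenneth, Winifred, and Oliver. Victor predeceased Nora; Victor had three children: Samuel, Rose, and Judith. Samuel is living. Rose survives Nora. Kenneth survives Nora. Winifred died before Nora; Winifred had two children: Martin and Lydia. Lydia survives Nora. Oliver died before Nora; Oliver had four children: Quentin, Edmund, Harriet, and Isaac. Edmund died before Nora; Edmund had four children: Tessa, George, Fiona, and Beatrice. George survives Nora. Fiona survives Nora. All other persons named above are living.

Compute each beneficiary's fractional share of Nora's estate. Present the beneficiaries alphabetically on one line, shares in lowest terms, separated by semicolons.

Diana, as surviving spouse, takes 1/3.
The remaining 2/3 passes to Nora's descendants per stirpes.
The 2/3 is divided into 4 equal shares of 1/6 among Victor, Kenneth, Winifred, Oliver.
Victor predeceased; the 1/6 allotted to Victor's branch passes to Victor's issue by representation.
The 1/6 is divided into 3 equal shares of 1/18 among Samuel, Rose, Judith.
Samuel is living and takes 1/18.
Rose is living and takes 1/18.
Judith is living and takes 1/18.
Kenneth is living and takes 1/6.
Winifred predeceased; the 1/6 allotted to Winifred's branch passes to Winifred's issue by representation.
The 1/6 is divided into 2 equal shares of 1/12 among Martin, Lydia.
Martin is living and takes 1/12.
Lydia is living and takes 1/12.
Oliver predeceased; the 1/6 allotted to Oliver's branch passes to Oliver's issue by representation.
The 1/6 is divided into 4 equal shares of 1/24 among Quentin, Edmund, Harriet, Isaac.
Quentin is living and takes 1/24.
Edmund predeceased; the 1/24 allotted to Edmund's branch passes to Edmund's issue by representation.
The 1/24 is divided into 4 equal shares of 1/96 among Tessa, George, Fiona, Beatrice.
Tessa is living and takes 1/96.
George is living and takes 1/96.
Fiona is living and takes 1/96.
Beatrice is living and takes 1/96.
Harriet is living and takes 1/24.
Isaac is living and takes 1/24.

Beatrice 1/96; Diana 1/3; Fiona 1/96; George 1/96; Harriet 1/24; Isaac 1/24; Judith 1/18; Kenneth 1/6; Lydia 1/12; Martin 1/12; Quentin 1/24; Rose 1/18; Samuel 1/18; Tessa 1/96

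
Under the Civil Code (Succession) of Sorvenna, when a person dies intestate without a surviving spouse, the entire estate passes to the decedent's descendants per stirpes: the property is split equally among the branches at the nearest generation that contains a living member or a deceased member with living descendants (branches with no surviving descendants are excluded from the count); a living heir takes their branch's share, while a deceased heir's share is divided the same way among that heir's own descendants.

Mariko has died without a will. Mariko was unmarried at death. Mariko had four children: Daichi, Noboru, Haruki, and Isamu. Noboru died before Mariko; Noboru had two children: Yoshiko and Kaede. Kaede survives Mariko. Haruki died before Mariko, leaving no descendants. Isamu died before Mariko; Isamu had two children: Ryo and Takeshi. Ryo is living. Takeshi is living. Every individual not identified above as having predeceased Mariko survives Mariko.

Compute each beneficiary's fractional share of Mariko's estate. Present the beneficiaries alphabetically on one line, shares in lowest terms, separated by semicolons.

There is no surviving spouse, so the entire estate passes to Mariko's descendants per stirpes.
Haruki left no surviving issue, so that branch lapses and is disregarded.
The estate is divided into 3 equal shares of 1/3 among Daichi, Noboru, Isamu.
Daichi is living and takes 1/3.
Noboru predeceased; the 1/3 allotted to Noboru's branch passes to Noboru's issue by representation.
The 1/3 is divided into 2 equal shares of 1/6 among Yoshiko, Kaede.
Yoshiko is living and takes 1/6.
Kaede is living and takes 1/6.
Isamu predeceased; the 1/3 allotted to Isamu's branch passes to Isamu's issue by representation.
The 1/3 is divided into 2 equal shares of 1/6 among Ryo, Takeshi.
Ryo is living and takes 1/6.
Takeshi is living and takes 1/6.

Daichi 1/3; Kaede 1/6; Ryo 1/6; Takeshi 1/6; Yoshiko 1/6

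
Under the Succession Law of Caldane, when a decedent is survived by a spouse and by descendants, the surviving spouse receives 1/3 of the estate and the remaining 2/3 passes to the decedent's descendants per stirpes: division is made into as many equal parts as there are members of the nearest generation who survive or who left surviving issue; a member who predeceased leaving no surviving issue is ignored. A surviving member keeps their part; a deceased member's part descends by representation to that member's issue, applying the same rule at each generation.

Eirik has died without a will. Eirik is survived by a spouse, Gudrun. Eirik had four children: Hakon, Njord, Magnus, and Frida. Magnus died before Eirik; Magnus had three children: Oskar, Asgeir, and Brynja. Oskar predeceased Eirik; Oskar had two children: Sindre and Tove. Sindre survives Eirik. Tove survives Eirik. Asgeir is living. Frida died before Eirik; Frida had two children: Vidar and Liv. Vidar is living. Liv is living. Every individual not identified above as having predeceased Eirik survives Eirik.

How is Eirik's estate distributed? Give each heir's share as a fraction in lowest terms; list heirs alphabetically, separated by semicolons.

Gudrun, as surviving spouse, takes 1/3.
The remaining 2/3 passes to Eirik's descendants per stirpes.
The 2/3 is divided into 4 equal shares of 1/6 among Hakon, Njord, Magnus, Frida.
Hakon is living and takes 1/6.
Njord is living and takes 1/6.
Magnus predeceased; the 1/6 allotted to Magnus's branch passes to Magnus's issue by representation.
The 1/6 is divided into 3 equal shares of 1/18 among Oskar, Asgeir, Brynja.
Oskar predeceased; the 1/18 allotted to Oskar's branch passes to Oskar's issue by representation.
The 1/18 is divided into 2 equal shares of 1/36 among Sindre, Tove.
Sindre is living and takes 1/36.
Tove is living and takes 1/36.
Asgeir is living and takes 1/18.
Brynja is living and takes 1/18.
Frida predeceased; the 1/6 allotted to Frida's branch passes to Frida's issue by representation.
The 1/6 is divided into 2 equal shares of 1/12 among Vidar, Liv.
Vidar is living and takes 1/12.
Liv is living and takes 1/12.

Asgeir 1/18; Brynja 1/18; Gudrun 1/3; Hakon 1/6; Liv 1/12; Njord 1/6; Sindre 1/36; Tove 1/36; Vidar 1/12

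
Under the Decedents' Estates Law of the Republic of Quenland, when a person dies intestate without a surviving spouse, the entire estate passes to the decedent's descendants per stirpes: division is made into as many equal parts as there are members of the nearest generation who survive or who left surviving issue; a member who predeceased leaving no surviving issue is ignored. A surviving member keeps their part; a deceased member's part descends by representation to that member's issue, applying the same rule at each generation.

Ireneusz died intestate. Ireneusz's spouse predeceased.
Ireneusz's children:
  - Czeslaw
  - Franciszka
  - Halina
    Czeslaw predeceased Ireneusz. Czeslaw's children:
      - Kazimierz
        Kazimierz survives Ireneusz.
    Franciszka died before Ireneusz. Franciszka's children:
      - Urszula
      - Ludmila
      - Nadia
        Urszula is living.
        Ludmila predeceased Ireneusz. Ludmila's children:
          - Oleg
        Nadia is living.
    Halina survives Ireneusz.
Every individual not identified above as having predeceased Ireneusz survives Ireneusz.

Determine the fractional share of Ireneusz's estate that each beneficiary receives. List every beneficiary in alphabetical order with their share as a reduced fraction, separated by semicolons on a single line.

There is no surviving spouse, so the entire estate passes to Ireneusz's descendants per stirpes.
The estate is divided into 3 equal shares of 1/3 among Czeslaw, Franciszka, Halina.
Czeslaw predeceased; the 1/3 allotted to Czeslaw's branch passes to Czeslaw's issue by representation.
Kazimierz is the sole taker at this level and receives the full 1/3.
Franciszka predeceased; the 1/3 allotted to Franciszka's branch passes to Franciszka's issue by representation.
The 1/3 is divided into 3 equal shares of 1/9 among Urszula, Ludmila, Nadia.
Urszula is living and takes 1/9.
Ludmila predeceased; the 1/9 allotted to Ludmila's branch passes to Ludmila's issue by representation.
Oleg is the sole taker at this level and receives the full 1/9.
Nadia is living and takes 1/9.
Halina is living and takes 1/3.

Halina 1/3; Kazimierz 1/3; Nadia 1/9; Oleg 1/9; Urszula 1/9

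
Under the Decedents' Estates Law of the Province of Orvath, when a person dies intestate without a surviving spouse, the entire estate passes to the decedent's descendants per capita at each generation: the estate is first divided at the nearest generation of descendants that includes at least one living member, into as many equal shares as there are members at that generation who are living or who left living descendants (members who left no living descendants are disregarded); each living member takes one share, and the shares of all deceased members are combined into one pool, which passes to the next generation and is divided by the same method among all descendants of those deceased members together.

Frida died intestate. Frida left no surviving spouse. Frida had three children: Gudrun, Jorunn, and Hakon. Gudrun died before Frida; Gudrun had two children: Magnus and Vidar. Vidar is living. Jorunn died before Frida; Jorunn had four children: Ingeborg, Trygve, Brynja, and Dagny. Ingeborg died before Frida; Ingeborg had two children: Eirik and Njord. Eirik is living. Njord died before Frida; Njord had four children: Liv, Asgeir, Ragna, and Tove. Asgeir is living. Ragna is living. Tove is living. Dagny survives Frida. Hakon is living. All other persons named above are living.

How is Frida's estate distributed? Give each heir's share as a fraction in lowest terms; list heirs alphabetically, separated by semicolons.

There is no surviving spouse, so the entire estate passes to Frida's descendants per capita at each generation.
At generation 1 (Gudrun, Jorunn, Hakon) there are 3 shares of (1)/3 = 1/3 each.
Living: Hakon — each takes 1/3.
Deceased: Gudrun and Jorunn. Their combined 2/3 is pooled and carried to generation 2.
At generation 2 (Magnus, Vidar, Ingeborg, Trygve, Brynja, Dagny) there are 6 shares of (2/3)/6 = 1/9 each.
Living: Magnus, Vidar, Trygve, Brynja, and Dagny — each takes 1/9.
Deceased: Ingeborg. That 1/9 share is carried to generation 3.
At generation 3 (Eirik, Njord) there are 2 shares of (1/9)/2 = 1/18 each.
Living: Eirik — each takes 1/18.
Deceased: Njord. That 1/18 share is carried to generation 4.
At generation 4 (Liv, Asgeir, Ragna, Tove) there are 4 shares of (1/18)/4 = 1/72 each.
Living: Liv, Asgeir, Ragna, and Tove — each takes 1/72.

Asgeir 1/72; Brynja 1/9; Dagny 1/9; Eirik 1/18; Hakon 1/3; Liv 1/72; Magnus 1/9; Ragna 1/72; Tove 1/72; Trygve 1/9; Vidar 1/9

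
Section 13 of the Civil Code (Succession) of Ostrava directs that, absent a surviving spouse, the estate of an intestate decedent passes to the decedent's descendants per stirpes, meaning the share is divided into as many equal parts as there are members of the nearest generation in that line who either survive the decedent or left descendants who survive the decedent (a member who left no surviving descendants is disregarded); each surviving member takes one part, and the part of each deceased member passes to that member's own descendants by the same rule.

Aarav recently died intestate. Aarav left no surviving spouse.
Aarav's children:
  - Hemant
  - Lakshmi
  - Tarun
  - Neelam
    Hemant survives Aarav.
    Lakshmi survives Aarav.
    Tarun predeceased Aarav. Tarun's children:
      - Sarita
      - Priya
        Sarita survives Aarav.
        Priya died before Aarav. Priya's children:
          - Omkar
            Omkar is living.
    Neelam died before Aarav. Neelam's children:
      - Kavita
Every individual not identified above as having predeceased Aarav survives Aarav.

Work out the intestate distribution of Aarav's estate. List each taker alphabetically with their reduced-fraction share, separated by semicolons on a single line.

There is no surviving spouse, so the entire estate passes to Aarav's descendants per stirpes.
The estate is divided into 4 equal shares of 1/4 among Hemant, Lakshmi, Tarun, Neelam.
Hemant is living and takes 1/4.
Lakshmi is living and takes 1/4.
Tarun predeceased; the 1/4 allotted to Tarun's branch passes to Tarun's issue by representation.
The 1/4 is divided into 2 equal shares of 1/8 among Sarita, Priya.
Sarita is living and takes 1/8.
Priya predeceased; the 1/8 allotted to Priya's branch passes to Priya's issue by representation.
Omkar is the sole taker at this level and receives the full 1/8.
Neelam predeceased; the 1/4 allotted to Neelam's branch passes to Neelam's issue by representation.
Kavita is the sole taker at this level and receives the full 1/4.

Hemant 1/4; Kavita 1/4; Lakshmi 1/4; Omkar 1/8; Sarita 1/8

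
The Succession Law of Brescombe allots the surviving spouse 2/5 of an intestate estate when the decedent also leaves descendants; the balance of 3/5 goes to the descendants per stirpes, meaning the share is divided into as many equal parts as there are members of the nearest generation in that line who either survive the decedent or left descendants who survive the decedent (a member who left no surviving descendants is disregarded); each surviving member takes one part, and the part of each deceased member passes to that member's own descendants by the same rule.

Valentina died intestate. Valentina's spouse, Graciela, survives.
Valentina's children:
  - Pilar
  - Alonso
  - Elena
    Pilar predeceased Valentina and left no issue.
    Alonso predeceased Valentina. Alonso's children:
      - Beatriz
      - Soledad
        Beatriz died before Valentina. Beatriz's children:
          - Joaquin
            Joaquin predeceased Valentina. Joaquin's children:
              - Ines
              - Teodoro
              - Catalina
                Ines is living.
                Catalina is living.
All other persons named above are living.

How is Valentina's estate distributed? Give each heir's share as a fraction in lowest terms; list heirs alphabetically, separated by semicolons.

Catalina 1/20; Elena 3/10; Graciela 2/5; Ines 1/20; Soledad 3/20; Teodoro 1/20

Graciela, as surviving spouse, takes 2/5.
The remaining 3/5 passes to Valentina's descendants per stirpes.
Pilar left no surviving issue, so that branch lapses and is disregarded.
The 3/5 is divided into 2 equal shares of 3/10 among Alonso, Elena.
Alonso predeceased; the 3/10 allotted to Alonso's branch passes to Alonso's issue by representation.
The 3/10 is divided into 2 equal shares of 3/20 among Beatriz, Soledad.
Beatriz predeceased; the 3/20 allotted to Beatriz's branch passes to Beatriz's issue by representation.
Joaquin's line is the sole branch at this level, so the full 3/20 passes to Joaquin's issue by representation.
The 3/20 is divided into 3 equal shares of 1/20 among Ines, Teodoro, Catalina.
Ines is living and takes 1/20.
Teodoro is living and takes 1/20.
Catalina is living and takes 1/20.
Soledad is living and takes 3/20.
Elena is living and takes 3/10.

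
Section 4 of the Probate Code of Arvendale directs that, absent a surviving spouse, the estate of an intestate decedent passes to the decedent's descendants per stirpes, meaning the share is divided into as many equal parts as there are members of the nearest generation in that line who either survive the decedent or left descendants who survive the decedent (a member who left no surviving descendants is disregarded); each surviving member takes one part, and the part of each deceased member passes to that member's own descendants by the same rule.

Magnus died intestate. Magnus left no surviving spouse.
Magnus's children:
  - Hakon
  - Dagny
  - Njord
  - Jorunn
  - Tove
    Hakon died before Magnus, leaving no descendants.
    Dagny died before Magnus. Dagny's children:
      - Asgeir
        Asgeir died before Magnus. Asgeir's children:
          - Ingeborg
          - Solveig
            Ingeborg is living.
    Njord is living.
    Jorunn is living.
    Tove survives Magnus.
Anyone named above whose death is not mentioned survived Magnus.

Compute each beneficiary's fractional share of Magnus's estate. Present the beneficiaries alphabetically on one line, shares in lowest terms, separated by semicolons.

There is no surviving spouse, so the entire estate passes to Magnus's descendants per stirpes.
Hakon left no surviving issue, so that branch lapses and is disregarded.
The estate is divided into 4 equal shares of 1/4 among Dagny, Njord, Jorunn, Tove.
Dagny predeceased; the 1/4 allotted to Dagny's branch passes to Dagny's issue by representation.
Asgeir's line is the sole branch at this level, so the full 1/4 passes to Asgeir's issue by representation.
The 1/4 is divided into 2 equal shares of 1/8 among Ingeborg, Solveig.
Ingeborg is living and takes 1/8.
Solveig is living and takes 1/8.
Njord is living and takes 1/4.
Jorunn is living and takes 1/4.
Tove is living and takes 1/4.

Ingeborg 1/8; Jorunn 1/4; Njord 1/4; Solveig 1/8; Tove 1/4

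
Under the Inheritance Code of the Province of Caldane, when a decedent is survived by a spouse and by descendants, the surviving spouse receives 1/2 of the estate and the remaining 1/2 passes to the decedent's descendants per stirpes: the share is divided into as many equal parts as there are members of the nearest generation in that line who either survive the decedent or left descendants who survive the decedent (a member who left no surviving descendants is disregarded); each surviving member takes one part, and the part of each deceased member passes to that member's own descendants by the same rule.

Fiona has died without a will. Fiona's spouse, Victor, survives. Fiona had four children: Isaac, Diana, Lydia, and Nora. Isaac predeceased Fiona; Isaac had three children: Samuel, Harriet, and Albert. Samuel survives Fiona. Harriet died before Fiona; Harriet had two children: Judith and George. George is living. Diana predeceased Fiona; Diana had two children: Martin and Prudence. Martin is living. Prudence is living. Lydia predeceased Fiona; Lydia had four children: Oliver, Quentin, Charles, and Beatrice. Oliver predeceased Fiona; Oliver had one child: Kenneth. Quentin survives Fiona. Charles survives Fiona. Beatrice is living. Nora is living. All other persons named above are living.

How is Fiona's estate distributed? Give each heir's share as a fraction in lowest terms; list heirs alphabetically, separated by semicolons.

Victor, as surviving spouse, takes 1/2.
The remaining 1/2 passes to Fiona's descendants per stirpes.
The 1/2 is divided into 4 equal shares of 1/8 among Isaac, Diana, Lydia, Nora.
Isaac predeceased; the 1/8 allotted to Isaac's branch passes to Isaac's issue by representation.
The 1/8 is divided into 3 equal shares of 1/24 among Samuel, Harriet, Albert.
Samuel is living and takes 1/24.
Harriet predeceased; the 1/24 allotted to Harriet's branch passes to Harriet's issue by representation.
The 1/24 is divided into 2 equal shares of 1/48 among Judith, George.
Judith is living and takes 1/48.
George is living and takes 1/48.
Albert is living and takes 1/24.
Diana predeceased; the 1/8 allotted to Diana's branch passes to Diana's issue by representation.
The 1/8 is divided into 2 equal shares of 1/16 among Martin, Prudence.
Martin is living and takes 1/16.
Prudence is living and takes 1/16.
Lydia predeceased; the 1/8 allotted to Lydia's branch passes to Lydia's issue by representation.
The 1/8 is divided into 4 equal shares of 1/32 among Oliver, Quentin, Charles, Beatrice.
Oliver predeceased; the 1/32 allotted to Oliver's branch passes to Oliver's issue by representation.
Kenneth is the sole taker at this level and receives the full 1/32.
Quentin is living and takes 1/32.
Charles is living and takes 1/32.
Beatrice is living and takes 1/32.
Nora is living and takes 1/8.

Albert 1/24; Beatrice 1/32; Charles 1/32; George 1/48; Judith 1/48; Kenneth 1/32; Martin 1/16; Nora 1/8; Prudence 1/16; Quentin 1/32; Samuel 1/24; Victor 1/2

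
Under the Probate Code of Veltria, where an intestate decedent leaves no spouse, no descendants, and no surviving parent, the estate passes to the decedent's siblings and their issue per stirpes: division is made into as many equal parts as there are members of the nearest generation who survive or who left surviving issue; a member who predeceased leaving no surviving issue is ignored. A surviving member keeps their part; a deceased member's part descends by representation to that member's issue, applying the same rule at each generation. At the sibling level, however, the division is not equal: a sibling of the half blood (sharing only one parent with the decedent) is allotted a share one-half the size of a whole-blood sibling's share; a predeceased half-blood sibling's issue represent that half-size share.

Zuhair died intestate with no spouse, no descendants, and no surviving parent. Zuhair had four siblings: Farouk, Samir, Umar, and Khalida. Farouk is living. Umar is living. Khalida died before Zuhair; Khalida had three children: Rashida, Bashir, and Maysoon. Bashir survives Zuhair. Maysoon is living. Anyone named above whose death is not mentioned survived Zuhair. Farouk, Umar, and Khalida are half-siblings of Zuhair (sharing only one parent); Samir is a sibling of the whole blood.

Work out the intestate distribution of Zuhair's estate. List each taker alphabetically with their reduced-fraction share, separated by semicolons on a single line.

No spouse, descendants, or parent survives, so the estate passes to Zuhair's siblings per stirpes.
Half-blood siblings count for one-half the weight of whole-blood siblings at the initial division.
Dividing 1 in proportion to weights (total weight 5/2): Farouk (weight 1/2) → 1/5; Samir (weight 1) → 2/5; Umar (weight 1/2) → 1/5; Khalida (weight 1/2) → 1/5.
Farouk is living and takes 1/5.
Samir is living and takes 2/5.
Umar is living and takes 1/5.
Khalida predeceased; the 1/5 allotted to Khalida's branch passes to Khalida's issue by representation.
The 1/5 is divided into 3 equal shares of 1/15 among Rashida, Bashir, Maysoon.
Rashida is living and takes 1/15.
Bashir is living and takes 1/15.
Maysoon is living and takes 1/15.

Bashir 1/15; Farouk 1/5; Maysoon 1/15; Rashida 1/15; Samir 2/5; Umar 1/5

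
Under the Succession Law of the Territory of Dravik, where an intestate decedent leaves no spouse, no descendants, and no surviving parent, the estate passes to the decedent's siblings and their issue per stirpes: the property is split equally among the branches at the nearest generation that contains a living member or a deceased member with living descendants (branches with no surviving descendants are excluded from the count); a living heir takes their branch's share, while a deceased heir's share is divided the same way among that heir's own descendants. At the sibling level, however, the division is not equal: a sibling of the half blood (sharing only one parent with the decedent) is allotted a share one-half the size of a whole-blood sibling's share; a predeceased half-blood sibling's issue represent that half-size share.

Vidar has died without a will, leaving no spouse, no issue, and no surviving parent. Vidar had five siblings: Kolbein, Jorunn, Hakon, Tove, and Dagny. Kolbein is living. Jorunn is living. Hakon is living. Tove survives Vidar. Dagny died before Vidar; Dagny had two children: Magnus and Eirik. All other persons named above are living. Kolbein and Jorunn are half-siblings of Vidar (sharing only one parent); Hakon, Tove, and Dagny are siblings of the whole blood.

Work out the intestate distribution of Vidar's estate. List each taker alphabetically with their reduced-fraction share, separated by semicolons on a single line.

No spouse, descendants, or parent survives, so the estate passes to Vidar's siblings per stirpes.
Half-blood siblings count for one-half the weight of whole-blood siblings at the initial division.
Dividing 1 in proportion to weights (total weight 4): Kolbein (weight 1/2) → 1/8; Jorunn (weight 1/2) → 1/8; Hakon (weight 1) → 1/4; Tove (weight 1) → 1/4; Dagny (weight 1) → 1/4.
Kolbein is living and takes 1/8.
Jorunn is living and takes 1/8.
Hakon is living and takes 1/4.
Tove is living and takes 1/4.
Dagny predeceased; the 1/4 allotted to Dagny's branch passes to Dagny's issue by representation.
The 1/4 is divided into 2 equal shares of 1/8 among Magnus, Eirik.
Magnus is living and takes 1/8.
Eirik is living and takes 1/8.

Eirik 1/8; Hakon 1/4; Jorunn 1/8; Kolbein 1/8; Magnus 1/8; Tove 1/4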